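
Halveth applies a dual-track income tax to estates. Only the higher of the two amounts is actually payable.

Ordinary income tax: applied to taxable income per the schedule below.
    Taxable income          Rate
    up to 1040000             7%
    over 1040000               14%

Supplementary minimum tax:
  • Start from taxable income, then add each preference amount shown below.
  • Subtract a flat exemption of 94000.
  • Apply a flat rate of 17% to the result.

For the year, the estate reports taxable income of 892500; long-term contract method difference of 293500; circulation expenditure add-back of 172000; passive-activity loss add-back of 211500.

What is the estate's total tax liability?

250835

Ordinary income tax:
  892500 × 7% = 62475

Supplementary minimum tax:
  Adjusted income: 892500 + 293500 + 172000 + 211500 = 1569500
  Less exemption 94000 → base 1475500
  1475500 × 17% = 250835

250835 > 62475, so the supplementary minimum tax is the binding amount.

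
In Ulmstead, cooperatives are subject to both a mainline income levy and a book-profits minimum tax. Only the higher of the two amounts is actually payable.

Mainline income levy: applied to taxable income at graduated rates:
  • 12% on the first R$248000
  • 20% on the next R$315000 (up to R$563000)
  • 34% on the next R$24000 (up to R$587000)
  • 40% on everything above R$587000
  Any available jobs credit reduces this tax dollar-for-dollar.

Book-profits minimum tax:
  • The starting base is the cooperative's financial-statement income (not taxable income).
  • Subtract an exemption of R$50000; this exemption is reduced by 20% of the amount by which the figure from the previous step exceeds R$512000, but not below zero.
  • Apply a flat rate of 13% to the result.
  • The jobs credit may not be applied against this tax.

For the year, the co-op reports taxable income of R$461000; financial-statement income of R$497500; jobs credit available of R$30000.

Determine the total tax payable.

Book-profits minimum tax:
  Base (financial-statement income): R$497500
  Exemption: R$497500 ≤ R$512000, so full R$50000 applies
  Base: R$497500 − R$50000 = R$447500
  R$447500 × 13% = R$58175

Mainline income levy:
  R$248000 × 12% = R$29760
  R$213000 × 20% = R$42600
  → R$72360
  Less jobs credit R$30000 → R$42360

R$58175 > R$42360, so the book-profits minimum tax is the binding amount.

R$58175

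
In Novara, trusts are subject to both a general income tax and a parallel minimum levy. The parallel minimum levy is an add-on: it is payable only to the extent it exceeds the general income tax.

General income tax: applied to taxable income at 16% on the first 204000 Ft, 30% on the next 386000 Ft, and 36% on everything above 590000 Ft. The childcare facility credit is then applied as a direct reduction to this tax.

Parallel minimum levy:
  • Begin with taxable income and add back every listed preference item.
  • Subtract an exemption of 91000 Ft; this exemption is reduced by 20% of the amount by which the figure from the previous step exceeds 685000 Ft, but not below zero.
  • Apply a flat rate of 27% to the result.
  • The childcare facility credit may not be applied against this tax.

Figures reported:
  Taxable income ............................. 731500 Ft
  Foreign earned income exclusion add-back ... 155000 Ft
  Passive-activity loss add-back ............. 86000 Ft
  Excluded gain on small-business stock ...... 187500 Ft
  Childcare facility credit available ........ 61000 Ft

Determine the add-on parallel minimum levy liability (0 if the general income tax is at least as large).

General income tax:
  204000 Ft × 16% = 32640 Ft
  386000 Ft × 30% = 115800 Ft
  141500 Ft × 36% = 50940 Ft
  → 199380 Ft
  Less childcare facility credit 61000 Ft → 138380 Ft

Parallel minimum levy:
  Adjusted income: 731500 Ft + 155000 Ft + 86000 Ft + 187500 Ft = 1160000 Ft
  Exemption: 20% × (1160000 Ft − 685000 Ft) = 95000 Ft ≥ 91000 Ft, so the exemption is fully phased out
  Base: 1160000 Ft − 0 Ft = 1160000 Ft
  1160000 Ft × 27% = 313200 Ft

Excess of parallel minimum levy over general income tax: 313200 Ft − 138380 Ft = 174820 Ft.

174820 Ft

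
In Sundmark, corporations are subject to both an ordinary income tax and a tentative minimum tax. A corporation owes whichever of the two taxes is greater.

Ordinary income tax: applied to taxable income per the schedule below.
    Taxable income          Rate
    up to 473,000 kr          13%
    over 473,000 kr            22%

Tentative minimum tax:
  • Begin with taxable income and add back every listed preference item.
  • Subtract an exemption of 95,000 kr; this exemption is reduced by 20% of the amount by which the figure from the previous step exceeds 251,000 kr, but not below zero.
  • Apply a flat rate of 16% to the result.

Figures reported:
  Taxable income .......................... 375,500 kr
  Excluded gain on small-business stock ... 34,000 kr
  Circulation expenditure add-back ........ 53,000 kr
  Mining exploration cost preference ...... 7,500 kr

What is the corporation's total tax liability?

Ordinary income tax:
  375,500 kr × 13% = 48,815 kr

Tentative minimum tax:
  Adjusted income: 375,500 kr + 34,000 kr + 53,000 kr + 7,500 kr = 470,000 kr
  Exemption: 95,000 kr − 20% × (470,000 kr − 251,000 kr) = 95,000 kr − 43,800 kr = 51,200 kr
  Base: 470,000 kr − 51,200 kr = 418,800 kr
  418,800 kr × 16% = 67,008 kr

67,008 kr > 48,815 kr, so the tentative minimum tax is the binding amount.

67,008 kr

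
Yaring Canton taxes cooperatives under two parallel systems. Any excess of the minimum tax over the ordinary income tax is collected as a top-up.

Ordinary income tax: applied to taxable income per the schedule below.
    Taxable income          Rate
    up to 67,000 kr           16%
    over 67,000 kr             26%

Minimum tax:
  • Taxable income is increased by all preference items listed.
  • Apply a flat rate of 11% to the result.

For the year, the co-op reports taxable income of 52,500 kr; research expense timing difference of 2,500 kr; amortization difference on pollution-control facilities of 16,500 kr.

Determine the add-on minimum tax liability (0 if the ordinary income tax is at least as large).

0 kr

Minimum tax:
  Adjusted income: 52,500 kr + 2,500 kr + 16,500 kr = 71,500 kr
  71,500 kr × 11% = 7,865 kr

Ordinary income tax:
  52,500 kr × 16% = 8,400 kr

7,865 kr ≤ 8,400 kr, so no add-on is due.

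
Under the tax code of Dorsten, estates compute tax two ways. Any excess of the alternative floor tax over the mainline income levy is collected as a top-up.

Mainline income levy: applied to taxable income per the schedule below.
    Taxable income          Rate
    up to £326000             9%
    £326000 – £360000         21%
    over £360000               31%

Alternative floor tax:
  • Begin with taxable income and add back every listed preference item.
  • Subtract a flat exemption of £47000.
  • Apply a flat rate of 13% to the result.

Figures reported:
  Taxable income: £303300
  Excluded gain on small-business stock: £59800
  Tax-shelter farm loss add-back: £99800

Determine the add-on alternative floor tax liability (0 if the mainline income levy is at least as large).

£26770

Mainline income levy:
  £303300 × 9% = £27297

Alternative floor tax:
  Adjusted income: £303300 + £59800 + £99800 = £462900
  Less exemption £47000 → base £415900
  £415900 × 13% = £54067

Excess of alternative floor tax over mainline income levy: £54067 − £27297 = £26770.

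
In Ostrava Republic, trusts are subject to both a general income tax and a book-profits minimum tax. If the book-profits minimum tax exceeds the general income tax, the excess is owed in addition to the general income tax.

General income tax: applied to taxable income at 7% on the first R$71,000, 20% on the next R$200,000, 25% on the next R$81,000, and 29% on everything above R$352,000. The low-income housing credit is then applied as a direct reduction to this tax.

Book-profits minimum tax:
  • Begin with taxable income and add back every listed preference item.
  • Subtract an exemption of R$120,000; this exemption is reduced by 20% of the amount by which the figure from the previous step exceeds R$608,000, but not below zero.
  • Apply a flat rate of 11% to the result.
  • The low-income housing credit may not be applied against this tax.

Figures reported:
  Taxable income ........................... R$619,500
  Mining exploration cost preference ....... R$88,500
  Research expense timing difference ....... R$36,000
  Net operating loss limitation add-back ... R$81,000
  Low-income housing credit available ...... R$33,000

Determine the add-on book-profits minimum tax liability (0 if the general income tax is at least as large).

R$0

General income tax:
  R$71,000 × 7% = R$4,970
  R$200,000 × 20% = R$40,000
  R$81,000 × 25% = R$20,250
  R$267,500 × 29% = R$77,575
  → R$142,795
  Less low-income housing credit R$33,000 → R$109,795

Book-profits minimum tax:
  Adjusted income: R$619,500 + R$88,500 + R$36,000 + R$81,000 = R$825,000
  Exemption: R$120,000 − 20% × (R$825,000 − R$608,000) = R$120,000 − R$43,400 = R$76,600
  Base: R$825,000 − R$76,600 = R$748,400
  R$748,400 × 11% = R$82,324

R$82,324 ≤ R$109,795, so no add-on is due.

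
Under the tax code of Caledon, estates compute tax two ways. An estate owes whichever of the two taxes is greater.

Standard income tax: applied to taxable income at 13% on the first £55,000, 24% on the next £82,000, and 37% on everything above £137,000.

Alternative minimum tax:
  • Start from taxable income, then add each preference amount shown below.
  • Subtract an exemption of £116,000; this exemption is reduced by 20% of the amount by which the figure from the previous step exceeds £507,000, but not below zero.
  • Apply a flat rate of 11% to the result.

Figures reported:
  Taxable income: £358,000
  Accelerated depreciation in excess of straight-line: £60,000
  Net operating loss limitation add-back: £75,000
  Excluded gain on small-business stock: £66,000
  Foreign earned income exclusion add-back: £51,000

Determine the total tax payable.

Standard income tax:
  £55,000 × 13% = £7,150
  £82,000 × 24% = £19,680
  £221,000 × 37% = £81,770
  → £108,600

Alternative minimum tax:
  Adjusted income: £358,000 + £60,000 + £75,000 + £66,000 + £51,000 = £610,000
  Exemption: £116,000 − 20% × (£610,000 − £507,000) = £116,000 − £20,600 = £95,400
  Base: £610,000 − £95,400 = £514,600
  £514,600 × 11% = £56,606

£108,600 > £56,606, so the standard income tax governs.

£108,600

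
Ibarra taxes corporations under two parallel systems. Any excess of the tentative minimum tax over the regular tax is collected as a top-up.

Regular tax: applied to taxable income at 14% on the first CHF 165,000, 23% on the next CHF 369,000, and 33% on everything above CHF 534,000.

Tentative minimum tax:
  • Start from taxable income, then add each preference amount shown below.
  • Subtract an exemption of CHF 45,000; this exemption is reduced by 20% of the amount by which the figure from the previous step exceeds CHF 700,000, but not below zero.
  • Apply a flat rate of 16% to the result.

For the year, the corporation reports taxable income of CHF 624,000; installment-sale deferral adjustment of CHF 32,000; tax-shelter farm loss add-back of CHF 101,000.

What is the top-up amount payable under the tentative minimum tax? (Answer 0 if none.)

CHF 0

Regular tax:
  CHF 165,000 × 14% = CHF 23,100
  CHF 369,000 × 23% = CHF 84,870
  CHF 90,000 × 33% = CHF 29,700
  → CHF 137,670

Tentative minimum tax:
  Adjusted income: CHF 624,000 + CHF 32,000 + CHF 101,000 = CHF 757,000
  Exemption: CHF 45,000 − 20% × (CHF 757,000 − CHF 700,000) = CHF 45,000 − CHF 11,400 = CHF 33,600
  Base: CHF 757,000 − CHF 33,600 = CHF 723,400
  CHF 723,400 × 16% = CHF 115,744

CHF 115,744 ≤ CHF 137,670, so no add-on is due.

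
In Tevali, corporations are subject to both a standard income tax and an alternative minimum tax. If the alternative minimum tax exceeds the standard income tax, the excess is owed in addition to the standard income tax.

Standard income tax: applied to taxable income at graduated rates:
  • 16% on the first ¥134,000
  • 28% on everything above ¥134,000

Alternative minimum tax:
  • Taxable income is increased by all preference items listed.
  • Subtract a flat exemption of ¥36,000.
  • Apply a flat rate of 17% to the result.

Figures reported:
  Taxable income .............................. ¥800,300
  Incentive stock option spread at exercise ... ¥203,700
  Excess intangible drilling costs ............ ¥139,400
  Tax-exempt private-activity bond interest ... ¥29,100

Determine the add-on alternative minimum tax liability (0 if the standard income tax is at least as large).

¥0

Alternative minimum tax:
  Adjusted income: ¥800,300 + ¥203,700 + ¥139,400 + ¥29,100 = ¥1,172,500
  Less exemption ¥36,000 → base ¥1,136,500
  ¥1,136,500 × 17% = ¥193,205

Standard income tax:
  ¥134,000 × 16% = ¥21,440
  ¥666,300 × 28% = ¥186,564
  → ¥208,004

¥193,205 ≤ ¥208,004, so no add-on is due.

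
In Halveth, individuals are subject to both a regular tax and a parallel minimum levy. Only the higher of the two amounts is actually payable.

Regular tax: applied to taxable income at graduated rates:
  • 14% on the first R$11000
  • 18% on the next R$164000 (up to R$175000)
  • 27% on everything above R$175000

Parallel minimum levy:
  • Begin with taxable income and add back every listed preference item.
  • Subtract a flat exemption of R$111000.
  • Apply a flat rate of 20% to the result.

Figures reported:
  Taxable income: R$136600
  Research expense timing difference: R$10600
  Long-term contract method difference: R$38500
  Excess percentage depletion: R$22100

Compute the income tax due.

Parallel minimum levy:
  Adjusted income: R$136600 + R$10600 + R$38500 + R$22100 = R$207800
  Less exemption R$111000 → base R$96800
  R$96800 × 20% = R$19360

Regular tax:
  R$11000 × 14% = R$1540
  R$125600 × 18% = R$22608
  → R$24148

R$24148 > R$19360, so the regular tax governs.

R$24148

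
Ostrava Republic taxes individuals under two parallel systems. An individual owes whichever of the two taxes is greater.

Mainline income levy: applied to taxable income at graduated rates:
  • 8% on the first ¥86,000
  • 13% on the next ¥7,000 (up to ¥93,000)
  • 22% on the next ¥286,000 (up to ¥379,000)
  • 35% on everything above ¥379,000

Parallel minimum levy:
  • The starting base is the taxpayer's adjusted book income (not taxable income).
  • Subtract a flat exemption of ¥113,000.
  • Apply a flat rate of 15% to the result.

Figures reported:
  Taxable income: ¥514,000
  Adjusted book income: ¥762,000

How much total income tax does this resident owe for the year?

¥117,960

Parallel minimum levy:
  Base (adjusted book income): ¥762,000
  Less exemption ¥113,000 → base ¥649,000
  ¥649,000 × 15% = ¥97,350

Mainline income levy:
  ¥86,000 × 8% = ¥6,880
  ¥7,000 × 13% = ¥910
  ¥286,000 × 22% = ¥62,920
  ¥135,000 × 35% = ¥47,250
  → ¥117,960

¥117,960 > ¥97,350, so the mainline income levy governs.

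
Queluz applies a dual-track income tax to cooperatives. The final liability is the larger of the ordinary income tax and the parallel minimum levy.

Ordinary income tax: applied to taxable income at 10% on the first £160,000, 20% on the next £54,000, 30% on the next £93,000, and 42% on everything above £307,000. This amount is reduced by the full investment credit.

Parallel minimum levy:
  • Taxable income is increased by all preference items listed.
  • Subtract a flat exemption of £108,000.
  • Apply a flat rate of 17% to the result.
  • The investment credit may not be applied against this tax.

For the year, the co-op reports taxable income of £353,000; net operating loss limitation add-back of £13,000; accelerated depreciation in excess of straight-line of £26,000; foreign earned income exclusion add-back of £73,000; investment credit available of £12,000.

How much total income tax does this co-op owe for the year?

£62,020

Parallel minimum levy:
  Adjusted income: £353,000 + £13,000 + £26,000 + £73,000 = £465,000
  Less exemption £108,000 → base £357,000
  £357,000 × 17% = £60,690

Ordinary income tax:
  £160,000 × 10% = £16,000
  £54,000 × 20% = £10,800
  £93,000 × 30% = £27,900
  £46,000 × 42% = £19,320
  → £74,020
  Less investment credit £12,000 → £62,020

£62,020 > £60,690, so the ordinary income tax governs.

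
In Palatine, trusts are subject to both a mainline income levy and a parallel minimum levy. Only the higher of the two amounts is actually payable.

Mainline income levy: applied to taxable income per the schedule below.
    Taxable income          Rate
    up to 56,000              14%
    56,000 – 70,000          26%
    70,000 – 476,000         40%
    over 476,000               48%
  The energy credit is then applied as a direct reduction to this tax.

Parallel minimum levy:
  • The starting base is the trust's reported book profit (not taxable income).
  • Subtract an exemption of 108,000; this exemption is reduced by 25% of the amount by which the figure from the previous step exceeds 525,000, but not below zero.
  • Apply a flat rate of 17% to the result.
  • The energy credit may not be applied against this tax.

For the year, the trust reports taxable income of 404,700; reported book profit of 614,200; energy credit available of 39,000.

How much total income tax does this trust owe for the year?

106,360

Parallel minimum levy:
  Base (reported book profit): 614,200
  Exemption: 108,000 − 25% × (614,200 − 525,000) = 108,000 − 22,300 = 85,700
  Base: 614,200 − 85,700 = 528,500
  528,500 × 17% = 89,845

Mainline income levy:
  56,000 × 14% = 7,840
  14,000 × 26% = 3,640
  334,700 × 40% = 133,880
  → 145,360
  Less energy credit 39,000 → 106,360

106,360 > 89,845, so the mainline income levy governs.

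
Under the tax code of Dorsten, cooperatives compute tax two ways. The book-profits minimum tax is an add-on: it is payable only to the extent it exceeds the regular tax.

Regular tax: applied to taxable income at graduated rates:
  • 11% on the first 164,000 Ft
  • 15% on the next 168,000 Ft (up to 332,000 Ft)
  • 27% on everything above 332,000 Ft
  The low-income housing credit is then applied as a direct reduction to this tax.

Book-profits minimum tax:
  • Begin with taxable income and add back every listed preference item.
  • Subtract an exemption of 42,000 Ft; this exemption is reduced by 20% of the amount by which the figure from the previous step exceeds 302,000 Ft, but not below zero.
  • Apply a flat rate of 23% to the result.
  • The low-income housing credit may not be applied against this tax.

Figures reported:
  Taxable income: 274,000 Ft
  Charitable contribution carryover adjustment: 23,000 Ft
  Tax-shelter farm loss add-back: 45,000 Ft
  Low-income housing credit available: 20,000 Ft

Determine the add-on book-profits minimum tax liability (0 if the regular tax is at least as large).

Regular tax:
  164,000 Ft × 11% = 18,040 Ft
  110,000 Ft × 15% = 16,500 Ft
  → 34,540 Ft
  Less low-income housing credit 20,000 Ft → 14,540 Ft

Book-profits minimum tax:
  Adjusted income: 274,000 Ft + 23,000 Ft + 45,000 Ft = 342,000 Ft
  Exemption: 42,000 Ft − 20% × (342,000 Ft − 302,000 Ft) = 42,000 Ft − 8,000 Ft = 34,000 Ft
  Base: 342,000 Ft − 34,000 Ft = 308,000 Ft
  308,000 Ft × 23% = 70,840 Ft

Excess of book-profits minimum tax over regular tax: 70,840 Ft − 14,540 Ft = 56,300 Ft.

56,300 Ft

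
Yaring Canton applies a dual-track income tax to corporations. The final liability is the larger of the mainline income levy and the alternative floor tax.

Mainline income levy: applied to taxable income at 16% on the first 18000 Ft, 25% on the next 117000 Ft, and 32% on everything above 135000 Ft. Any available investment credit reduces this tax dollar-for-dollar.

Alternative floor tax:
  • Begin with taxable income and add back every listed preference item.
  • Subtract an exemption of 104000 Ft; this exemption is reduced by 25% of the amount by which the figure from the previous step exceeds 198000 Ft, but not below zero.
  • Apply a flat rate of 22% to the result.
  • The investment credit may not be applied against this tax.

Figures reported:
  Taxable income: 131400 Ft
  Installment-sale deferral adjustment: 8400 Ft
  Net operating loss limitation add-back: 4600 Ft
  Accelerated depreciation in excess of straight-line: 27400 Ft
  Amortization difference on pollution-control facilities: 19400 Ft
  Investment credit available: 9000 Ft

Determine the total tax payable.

22230 Ft

Alternative floor tax:
  Adjusted income: 131400 Ft + 8400 Ft + 4600 Ft + 27400 Ft + 19400 Ft = 191200 Ft
  Exemption: 191200 Ft ≤ 198000 Ft, so full 104000 Ft applies
  Base: 191200 Ft − 104000 Ft = 87200 Ft
  87200 Ft × 22% = 19184 Ft

Mainline income levy:
  18000 Ft × 16% = 2880 Ft
  113400 Ft × 25% = 28350 Ft
  → 31230 Ft
  Less investment credit 9000 Ft → 22230 Ft

22230 Ft > 19184 Ft, so the mainline income levy governs.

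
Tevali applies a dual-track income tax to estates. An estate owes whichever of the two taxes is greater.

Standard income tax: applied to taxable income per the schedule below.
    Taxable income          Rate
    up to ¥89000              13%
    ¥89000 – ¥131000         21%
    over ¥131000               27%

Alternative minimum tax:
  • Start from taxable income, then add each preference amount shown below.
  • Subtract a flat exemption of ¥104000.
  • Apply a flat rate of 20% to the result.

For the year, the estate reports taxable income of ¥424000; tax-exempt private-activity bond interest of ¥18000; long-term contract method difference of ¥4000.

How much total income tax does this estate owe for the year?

¥99500

Standard income tax:
  ¥89000 × 13% = ¥11570
  ¥42000 × 21% = ¥8820
  ¥293000 × 27% = ¥79110
  → ¥99500

Alternative minimum tax:
  Adjusted income: ¥424000 + ¥18000 + ¥4000 = ¥446000
  Less exemption ¥104000 → base ¥342000
  ¥342000 × 20% = ¥68400

¥99500 > ¥68400, so the standard income tax governs.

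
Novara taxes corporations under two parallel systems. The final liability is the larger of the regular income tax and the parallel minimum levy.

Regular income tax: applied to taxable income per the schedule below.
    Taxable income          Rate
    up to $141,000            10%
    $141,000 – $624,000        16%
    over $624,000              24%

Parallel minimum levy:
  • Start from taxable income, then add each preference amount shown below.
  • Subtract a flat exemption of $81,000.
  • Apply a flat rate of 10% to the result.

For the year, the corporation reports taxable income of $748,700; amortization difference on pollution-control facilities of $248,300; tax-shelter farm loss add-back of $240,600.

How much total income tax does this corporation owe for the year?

Parallel minimum levy:
  Adjusted income: $748,700 + $248,300 + $240,600 = $1,237,600
  Less exemption $81,000 → base $1,156,600
  $1,156,600 × 10% = $115,660

Regular income tax:
  $141,000 × 10% = $14,100
  $483,000 × 16% = $77,280
  $124,700 × 24% = $29,928
  → $121,308

$121,308 > $115,660, so the regular income tax governs.

$121,308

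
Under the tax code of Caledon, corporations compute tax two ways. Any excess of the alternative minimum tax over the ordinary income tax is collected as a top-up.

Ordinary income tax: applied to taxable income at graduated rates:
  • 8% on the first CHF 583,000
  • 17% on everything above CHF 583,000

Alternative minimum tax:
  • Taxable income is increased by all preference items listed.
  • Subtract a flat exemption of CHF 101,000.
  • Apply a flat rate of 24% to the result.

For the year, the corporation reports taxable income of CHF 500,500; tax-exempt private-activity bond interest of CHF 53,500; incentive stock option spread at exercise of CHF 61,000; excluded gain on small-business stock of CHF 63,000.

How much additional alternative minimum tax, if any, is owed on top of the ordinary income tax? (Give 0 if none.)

Ordinary income tax:
  CHF 500,500 × 8% = CHF 40,040

Alternative minimum tax:
  Adjusted income: CHF 500,500 + CHF 53,500 + CHF 61,000 + CHF 63,000 = CHF 678,000
  Less exemption CHF 101,000 → base CHF 577,000
  CHF 577,000 × 24% = CHF 138,480

Excess of alternative minimum tax over ordinary income tax: CHF 138,480 − CHF 40,040 = CHF 98,440.

CHF 98,440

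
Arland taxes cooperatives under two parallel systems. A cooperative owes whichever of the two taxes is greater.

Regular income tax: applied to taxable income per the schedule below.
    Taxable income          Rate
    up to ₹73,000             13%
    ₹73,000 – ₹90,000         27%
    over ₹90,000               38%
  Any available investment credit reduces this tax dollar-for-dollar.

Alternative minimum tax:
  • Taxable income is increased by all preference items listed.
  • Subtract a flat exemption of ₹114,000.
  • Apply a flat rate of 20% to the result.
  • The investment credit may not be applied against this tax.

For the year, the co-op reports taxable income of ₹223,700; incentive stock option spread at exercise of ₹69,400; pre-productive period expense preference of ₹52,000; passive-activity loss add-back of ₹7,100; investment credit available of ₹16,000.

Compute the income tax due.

₹48,886

Alternative minimum tax:
  Adjusted income: ₹223,700 + ₹69,400 + ₹52,000 + ₹7,100 = ₹352,200
  Less exemption ₹114,000 → base ₹238,200
  ₹238,200 × 20% = ₹47,640

Regular income tax:
  ₹73,000 × 13% = ₹9,490
  ₹17,000 × 27% = ₹4,590
  ₹133,700 × 38% = ₹50,806
  → ₹64,886
  Less investment credit ₹16,000 → ₹48,886

₹48,886 > ₹47,640, so the regular income tax governs.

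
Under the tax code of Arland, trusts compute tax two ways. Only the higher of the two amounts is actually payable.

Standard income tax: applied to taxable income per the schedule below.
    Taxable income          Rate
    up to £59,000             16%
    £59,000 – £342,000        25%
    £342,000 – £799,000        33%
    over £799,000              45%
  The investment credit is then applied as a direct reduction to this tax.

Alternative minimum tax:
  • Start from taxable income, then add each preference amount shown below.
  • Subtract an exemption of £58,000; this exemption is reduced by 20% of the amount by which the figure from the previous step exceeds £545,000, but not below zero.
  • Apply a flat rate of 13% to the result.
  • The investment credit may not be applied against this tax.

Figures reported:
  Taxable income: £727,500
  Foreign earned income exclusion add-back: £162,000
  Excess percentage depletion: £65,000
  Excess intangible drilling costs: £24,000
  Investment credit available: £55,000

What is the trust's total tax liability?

Standard income tax:
  £59,000 × 16% = £9,440
  £283,000 × 25% = £70,750
  £385,500 × 33% = £127,215
  → £207,405
  Less investment credit £55,000 → £152,405

Alternative minimum tax:
  Adjusted income: £727,500 + £162,000 + £65,000 + £24,000 = £978,500
  Exemption: 20% × (£978,500 − £545,000) = £86,700 ≥ £58,000, so the exemption is fully phased out
  Base: £978,500 − £0 = £978,500
  £978,500 × 13% = £127,205

£152,405 > £127,205, so the standard income tax governs.

£152,405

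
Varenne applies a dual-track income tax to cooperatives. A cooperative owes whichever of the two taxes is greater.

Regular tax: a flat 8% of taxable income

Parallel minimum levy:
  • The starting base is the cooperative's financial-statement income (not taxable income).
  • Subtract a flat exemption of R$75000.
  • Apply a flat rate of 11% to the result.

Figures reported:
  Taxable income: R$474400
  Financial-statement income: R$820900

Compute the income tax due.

R$82049

Parallel minimum levy:
  Base (financial-statement income): R$820900
  Less exemption R$75000 → base R$745900
  R$745900 × 11% = R$82049

Regular tax:
  R$474400 × 8% = R$37952

R$82049 > R$37952, so the parallel minimum levy is the binding amount.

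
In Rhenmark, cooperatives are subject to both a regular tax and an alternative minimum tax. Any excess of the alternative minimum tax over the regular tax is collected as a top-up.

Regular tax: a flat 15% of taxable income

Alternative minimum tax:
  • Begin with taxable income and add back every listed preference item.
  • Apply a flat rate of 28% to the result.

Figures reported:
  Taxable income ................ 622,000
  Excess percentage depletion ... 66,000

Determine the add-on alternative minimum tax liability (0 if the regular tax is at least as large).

99,340

Regular tax:
  622,000 × 15% = 93,300

Alternative minimum tax:
  Adjusted income: 622,000 + 66,000 = 688,000
  688,000 × 28% = 192,640

Excess of alternative minimum tax over regular tax: 192,640 − 93,300 = 99,340.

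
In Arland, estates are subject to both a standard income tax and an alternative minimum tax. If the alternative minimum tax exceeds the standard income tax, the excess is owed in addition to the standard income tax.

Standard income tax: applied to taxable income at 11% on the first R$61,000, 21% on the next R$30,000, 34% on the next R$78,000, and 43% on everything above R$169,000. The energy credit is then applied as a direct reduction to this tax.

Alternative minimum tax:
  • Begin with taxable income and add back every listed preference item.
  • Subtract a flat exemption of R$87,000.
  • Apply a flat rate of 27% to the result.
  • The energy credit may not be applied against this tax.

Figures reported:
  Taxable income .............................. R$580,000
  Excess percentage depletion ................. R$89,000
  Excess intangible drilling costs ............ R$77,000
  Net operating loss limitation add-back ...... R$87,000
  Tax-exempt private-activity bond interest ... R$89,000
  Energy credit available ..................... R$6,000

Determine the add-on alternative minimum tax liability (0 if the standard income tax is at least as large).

Alternative minimum tax:
  Adjusted income: R$580,000 + R$89,000 + R$77,000 + R$87,000 + R$89,000 = R$922,000
  Less exemption R$87,000 → base R$835,000
  R$835,000 × 27% = R$225,450

Standard income tax:
  R$61,000 × 11% = R$6,710
  R$30,000 × 21% = R$6,300
  R$78,000 × 34% = R$26,520
  R$411,000 × 43% = R$176,730
  → R$216,260
  Less energy credit R$6,000 → R$210,260

Excess of alternative minimum tax over standard income tax: R$225,450 − R$210,260 = R$15,190.

R$15,190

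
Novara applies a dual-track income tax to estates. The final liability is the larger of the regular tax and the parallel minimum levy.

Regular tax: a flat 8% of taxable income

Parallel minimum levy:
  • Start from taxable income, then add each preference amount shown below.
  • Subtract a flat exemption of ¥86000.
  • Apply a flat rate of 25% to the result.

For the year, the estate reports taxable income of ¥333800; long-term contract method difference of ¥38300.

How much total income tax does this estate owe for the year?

Parallel minimum levy:
  Adjusted income: ¥333800 + ¥38300 = ¥372100
  Less exemption ¥86000 → base ¥286100
  ¥286100 × 25% = ¥71525

Regular tax:
  ¥333800 × 8% = ¥26704

¥71525 > ¥26704, so the parallel minimum levy is the binding amount.

¥71525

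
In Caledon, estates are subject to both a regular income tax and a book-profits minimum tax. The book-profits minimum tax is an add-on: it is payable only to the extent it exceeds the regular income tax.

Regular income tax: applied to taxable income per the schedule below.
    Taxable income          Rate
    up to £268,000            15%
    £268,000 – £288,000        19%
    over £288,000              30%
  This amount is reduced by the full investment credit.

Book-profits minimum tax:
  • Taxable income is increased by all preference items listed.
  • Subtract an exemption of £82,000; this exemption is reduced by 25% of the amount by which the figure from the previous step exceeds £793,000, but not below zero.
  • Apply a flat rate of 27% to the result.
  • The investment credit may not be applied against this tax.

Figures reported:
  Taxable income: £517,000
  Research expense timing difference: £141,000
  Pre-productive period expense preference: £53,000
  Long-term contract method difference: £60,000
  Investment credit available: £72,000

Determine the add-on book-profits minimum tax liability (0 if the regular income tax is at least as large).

£145,330

Regular income tax:
  £268,000 × 15% = £40,200
  £20,000 × 19% = £3,800
  £229,000 × 30% = £68,700
  → £112,700
  Less investment credit £72,000 → £40,700

Book-profits minimum tax:
  Adjusted income: £517,000 + £141,000 + £53,000 + £60,000 = £771,000
  Exemption: £771,000 ≤ £793,000, so full £82,000 applies
  Base: £771,000 − £82,000 = £689,000
  £689,000 × 27% = £186,030

Excess of book-profits minimum tax over regular income tax: £186,030 − £40,700 = £145,330.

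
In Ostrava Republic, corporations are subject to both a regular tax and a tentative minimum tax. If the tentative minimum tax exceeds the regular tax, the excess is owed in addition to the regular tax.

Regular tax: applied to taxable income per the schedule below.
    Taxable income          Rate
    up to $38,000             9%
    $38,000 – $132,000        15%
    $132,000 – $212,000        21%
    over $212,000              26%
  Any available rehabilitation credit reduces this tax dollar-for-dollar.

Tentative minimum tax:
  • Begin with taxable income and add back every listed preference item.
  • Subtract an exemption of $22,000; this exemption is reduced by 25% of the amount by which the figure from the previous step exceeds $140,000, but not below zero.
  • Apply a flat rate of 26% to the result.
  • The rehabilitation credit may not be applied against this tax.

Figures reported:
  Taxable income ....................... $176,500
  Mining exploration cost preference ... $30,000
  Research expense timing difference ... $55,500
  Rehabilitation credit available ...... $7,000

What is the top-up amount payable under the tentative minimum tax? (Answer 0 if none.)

Regular tax:
  $38,000 × 9% = $3,420
  $94,000 × 15% = $14,100
  $44,500 × 21% = $9,345
  → $26,865
  Less rehabilitation credit $7,000 → $19,865

Tentative minimum tax:
  Adjusted income: $176,500 + $30,000 + $55,500 = $262,000
  Exemption: 25% × ($262,000 − $140,000) = $30,500 ≥ $22,000, so the exemption is fully phased out
  Base: $262,000 − $0 = $262,000
  $262,000 × 26% = $68,120

Excess of tentative minimum tax over regular tax: $68,120 − $19,865 = $48,255.

$48,255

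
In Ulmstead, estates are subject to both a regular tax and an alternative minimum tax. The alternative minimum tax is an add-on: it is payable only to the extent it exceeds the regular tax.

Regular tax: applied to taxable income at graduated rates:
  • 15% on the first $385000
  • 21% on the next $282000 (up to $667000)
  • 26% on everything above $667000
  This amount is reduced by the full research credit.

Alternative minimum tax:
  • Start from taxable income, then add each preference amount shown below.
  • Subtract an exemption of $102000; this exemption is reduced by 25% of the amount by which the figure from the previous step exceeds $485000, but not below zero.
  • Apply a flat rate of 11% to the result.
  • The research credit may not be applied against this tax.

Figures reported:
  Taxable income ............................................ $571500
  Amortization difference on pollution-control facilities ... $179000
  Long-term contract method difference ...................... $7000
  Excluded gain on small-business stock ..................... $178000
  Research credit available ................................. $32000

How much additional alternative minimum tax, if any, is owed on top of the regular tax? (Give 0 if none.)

$37990

Regular tax:
  $385000 × 15% = $57750
  $186500 × 21% = $39165
  → $96915
  Less research credit $32000 → $64915

Alternative minimum tax:
  Adjusted income: $571500 + $179000 + $7000 + $178000 = $935500
  Exemption: 25% × ($935500 − $485000) = $112625 ≥ $102000, so the exemption is fully phased out
  Base: $935500 − $0 = $935500
  $935500 × 11% = $102905

Excess of alternative minimum tax over regular tax: $102905 − $64915 = $37990.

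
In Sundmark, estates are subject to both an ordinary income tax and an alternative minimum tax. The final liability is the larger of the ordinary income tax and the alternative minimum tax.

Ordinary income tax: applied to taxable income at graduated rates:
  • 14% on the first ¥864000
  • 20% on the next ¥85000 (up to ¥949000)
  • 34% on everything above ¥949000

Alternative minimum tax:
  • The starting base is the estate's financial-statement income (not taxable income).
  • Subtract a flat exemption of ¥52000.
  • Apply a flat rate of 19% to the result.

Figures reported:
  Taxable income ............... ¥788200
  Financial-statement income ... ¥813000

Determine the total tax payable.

¥144590

Ordinary income tax:
  ¥788200 × 14% = ¥110348

Alternative minimum tax:
  Base (financial-statement income): ¥813000
  Less exemption ¥52000 → base ¥761000
  ¥761000 × 19% = ¥144590

¥144590 > ¥110348, so the alternative minimum tax is the binding amount.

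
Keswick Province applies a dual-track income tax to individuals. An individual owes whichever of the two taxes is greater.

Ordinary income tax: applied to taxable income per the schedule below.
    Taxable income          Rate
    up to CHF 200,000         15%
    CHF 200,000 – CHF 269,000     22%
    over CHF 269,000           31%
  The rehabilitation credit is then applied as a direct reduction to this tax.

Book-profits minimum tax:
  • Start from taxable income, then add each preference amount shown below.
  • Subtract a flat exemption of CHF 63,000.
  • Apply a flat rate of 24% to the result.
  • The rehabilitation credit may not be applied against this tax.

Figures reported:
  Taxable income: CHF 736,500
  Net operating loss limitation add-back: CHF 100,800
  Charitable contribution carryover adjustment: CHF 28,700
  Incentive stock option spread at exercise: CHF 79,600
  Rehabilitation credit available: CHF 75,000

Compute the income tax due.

CHF 211,824

Ordinary income tax:
  CHF 200,000 × 15% = CHF 30,000
  CHF 69,000 × 22% = CHF 15,180
  CHF 467,500 × 31% = CHF 144,925
  → CHF 190,105
  Less rehabilitation credit CHF 75,000 → CHF 115,105

Book-profits minimum tax:
  Adjusted income: CHF 736,500 + CHF 100,800 + CHF 28,700 + CHF 79,600 = CHF 945,600
  Less exemption CHF 63,000 → base CHF 882,600
  CHF 882,600 × 24% = CHF 211,824

CHF 211,824 > CHF 115,105, so the book-profits minimum tax is the binding amount.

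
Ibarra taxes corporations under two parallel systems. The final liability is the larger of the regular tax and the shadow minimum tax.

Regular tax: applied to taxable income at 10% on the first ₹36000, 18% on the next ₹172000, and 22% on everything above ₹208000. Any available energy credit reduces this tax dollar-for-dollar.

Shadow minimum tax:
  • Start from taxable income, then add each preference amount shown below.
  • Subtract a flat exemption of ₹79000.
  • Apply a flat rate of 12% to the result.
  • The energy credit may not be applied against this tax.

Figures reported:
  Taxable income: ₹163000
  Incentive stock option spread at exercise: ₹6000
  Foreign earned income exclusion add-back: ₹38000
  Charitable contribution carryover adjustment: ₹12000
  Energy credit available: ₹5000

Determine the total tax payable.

₹21460

Shadow minimum tax:
  Adjusted income: ₹163000 + ₹6000 + ₹38000 + ₹12000 = ₹219000
  Less exemption ₹79000 → base ₹140000
  ₹140000 × 12% = ₹16800

Regular tax:
  ₹36000 × 10% = ₹3600
  ₹127000 × 18% = ₹22860
  → ₹26460
  Less energy credit ₹5000 → ₹21460

₹21460 > ₹16800, so the regular tax governs.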